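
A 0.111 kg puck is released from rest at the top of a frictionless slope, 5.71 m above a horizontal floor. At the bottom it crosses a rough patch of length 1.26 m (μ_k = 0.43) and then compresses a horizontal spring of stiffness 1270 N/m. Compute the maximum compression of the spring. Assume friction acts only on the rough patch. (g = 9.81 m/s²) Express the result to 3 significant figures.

Initial energy: E₁ = mgh = (0.111)(9.81)(5.71) = 6.2177 J
Friction removes W_f = μ_k mg d = (0.43)(0.111)(9.81)(1.26) = 0.5900 J
Energy reaching the spring: E = 6.2177 − 0.5900 = 5.6277 J
At max compression ½kx² = E ⇒ x = √(2E/k) = √(2 × 5.6277/1270) = 0.09414 m

x = 0.0941 m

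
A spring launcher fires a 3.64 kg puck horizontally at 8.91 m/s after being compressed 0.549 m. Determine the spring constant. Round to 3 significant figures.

Energy stored in the spring equals the launch KE: ½kx² = ½mv²
k = mv²/x² = (3.64)(8.91)²/(0.549)² = 958.8 N/m

k = 959 N/m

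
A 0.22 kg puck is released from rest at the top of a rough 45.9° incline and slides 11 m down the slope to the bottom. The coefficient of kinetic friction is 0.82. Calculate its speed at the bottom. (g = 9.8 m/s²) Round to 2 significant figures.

Work–energy: mg(L sinθ) − μ_k(mg cosθ)L = ½mv²
mgh = mgL sinθ = (0.22)(9.8)(11)sin45.9° = 17.031 J
W_f = μ_k mg cosθ · L = (0.82)(0.22)(9.8)cos45.9°·11 = 13.53 J
½mv² = 17.031 − 13.53 = 3.4976 J
v = √(2 × 3.4976/0.22) = 5.639 m/s

v = 5.6 m/s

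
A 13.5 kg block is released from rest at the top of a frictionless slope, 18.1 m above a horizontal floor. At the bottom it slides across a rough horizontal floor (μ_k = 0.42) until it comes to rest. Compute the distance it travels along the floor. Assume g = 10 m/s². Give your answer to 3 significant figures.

d = 43.1 m

Energy bookkeeping (friction removes W_f = μ_k N d):
At rest all PE has been dissipated by friction: mgh = μ_k m g d
d = h/μ_k = 18.1/0.42 = 43.10 m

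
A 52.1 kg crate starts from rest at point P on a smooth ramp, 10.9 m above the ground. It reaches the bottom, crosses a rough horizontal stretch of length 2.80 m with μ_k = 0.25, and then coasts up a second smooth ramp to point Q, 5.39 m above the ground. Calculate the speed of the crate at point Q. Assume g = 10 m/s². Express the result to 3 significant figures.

v = 9.81 m/s

Energy at P: mgh₁ = (52.1)(10)(10.9) = 5678.9 J
Friction loss: W_f = μ_k mg d = 364.7 J
At Q: ½mv² + mgh₂ = mgh₁ − W_f
½mv² = 5678.9 − 364.7 − 2808.2 = 2506.0 J
v = √(2 × 2506.0/52.1) = 9.808 m/s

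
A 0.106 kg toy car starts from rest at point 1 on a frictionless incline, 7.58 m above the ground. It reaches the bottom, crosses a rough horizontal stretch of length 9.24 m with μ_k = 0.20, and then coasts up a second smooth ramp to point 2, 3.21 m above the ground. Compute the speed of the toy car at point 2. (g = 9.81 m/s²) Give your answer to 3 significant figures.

Energy at 1: mgh₁ = (0.106)(9.81)(7.58) = 7.8821 J
Friction loss: W_f = μ_k mg d = 1.922 J
At 2: ½mv² + mgh₂ = mgh₁ − W_f
½mv² = 7.8821 − 1.922 − 3.3380 = 2.6225 J
v = √(2 × 2.6225/0.106) = 7.034 m/s

v = 7.03 m/s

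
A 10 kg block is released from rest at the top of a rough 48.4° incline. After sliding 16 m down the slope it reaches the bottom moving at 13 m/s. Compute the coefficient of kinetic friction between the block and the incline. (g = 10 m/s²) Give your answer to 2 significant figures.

μ_k = 0.33

Energy balance down the incline: mg L sinθ − ½mv² = μ_k (mg cosθ) L
mgL sinθ = 1196.5 J; ½mv² = 845.00 J
W_f = 1196.5 − 845.00 = 351.5 J
μ_k = W_f/(mg cosθ · L) = 351.5/(66.39 × 16) = 0.3309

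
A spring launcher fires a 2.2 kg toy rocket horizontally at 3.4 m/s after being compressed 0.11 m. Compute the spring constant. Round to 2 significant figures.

½kx² = ½mv²
k = mv²/x² = (2.2)(3.4)²/(0.11)² = 2102 N/m

k = 2100 N/m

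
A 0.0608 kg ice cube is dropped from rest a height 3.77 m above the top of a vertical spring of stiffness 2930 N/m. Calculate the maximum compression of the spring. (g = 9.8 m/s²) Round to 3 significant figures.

x = 0.0394 m

Let x be the compression. The total drop is H + x, and the cube is instantaneously at rest at max compression, so energy conservation gives:
mg(H + x) = ½kx²
½(2930)x² − (0.0608)(9.8)x − (0.0608)(9.8)(3.77) = 0
1465x² − 0.5958x − 2.246 = 0
x = [0.5958 + √(0.3550 + 13163)]/(2 × 1465) = 0.03936 m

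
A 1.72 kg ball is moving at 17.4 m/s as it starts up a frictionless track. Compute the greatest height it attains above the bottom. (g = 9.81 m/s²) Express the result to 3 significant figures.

By energy conservation, ½mv² = mgh
h = v²/(2g) = 17.4²/(2 × 9.81) = 15.43 m

h = 15.4 m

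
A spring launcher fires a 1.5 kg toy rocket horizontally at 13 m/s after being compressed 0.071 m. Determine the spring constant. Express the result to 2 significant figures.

k = 50000 N/m

½kx² = ½mv²
k = mv²/x² = (1.5)(13)²/(0.071)² = 50288 N/m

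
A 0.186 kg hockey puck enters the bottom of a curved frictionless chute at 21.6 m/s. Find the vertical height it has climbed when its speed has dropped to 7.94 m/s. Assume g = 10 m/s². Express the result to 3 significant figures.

h = 20.2 m

Conservation of energy: ½mv₁² = ½mv₂² + mgh
h = (v₁² − v₂²)/(2g) = (21.6² − 7.94²)/(2 × 10) = 20.18 m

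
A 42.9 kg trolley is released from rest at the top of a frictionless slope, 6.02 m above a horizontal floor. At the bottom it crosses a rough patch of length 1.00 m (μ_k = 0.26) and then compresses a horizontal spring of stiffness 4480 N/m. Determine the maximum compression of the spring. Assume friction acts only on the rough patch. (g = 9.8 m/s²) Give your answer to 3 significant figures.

x = 1.04 m

Initial energy: E₁ = mgh = (42.9)(9.8)(6.02) = 2530.9 J
Friction removes W_f = μ_k mg d = (0.26)(42.9)(9.8)(1.00) = 109.3 J
Energy reaching the spring: E = 2530.9 − 109.3 = 2421.6 J
At max compression ½kx² = E ⇒ x = √(2E/k) = √(2 × 2421.6/4480) = 1.040 m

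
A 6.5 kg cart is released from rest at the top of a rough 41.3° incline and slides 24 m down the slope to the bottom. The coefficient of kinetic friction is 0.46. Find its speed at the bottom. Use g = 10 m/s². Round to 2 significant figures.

Energy: mgh = ½mv² + W_f, with h = L sinθ and W_f = μ_k (mg cosθ) L
mgh = mgL sinθ = (6.5)(10)(24)sin41.3° = 1029.6 J
W_f = μ_k mg cosθ · L = (0.46)(6.5)(10)cos41.3°·24 = 539.1 J
½mv² = 1029.6 − 539.1 = 490.50 J
v = √(2 × 490.50/6.5) = 12.29 m/s

v = 12 m/s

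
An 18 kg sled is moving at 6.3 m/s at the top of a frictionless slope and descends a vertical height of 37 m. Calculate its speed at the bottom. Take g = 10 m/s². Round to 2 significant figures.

By conservation of mechanical energy, ½mv₀² + mgh = ½mv²
v² = v₀² + 2gh = (6.3)² + 2(10)(37) = 779.69
v = √779.69 = 27.92 m/s

v = 28 m/s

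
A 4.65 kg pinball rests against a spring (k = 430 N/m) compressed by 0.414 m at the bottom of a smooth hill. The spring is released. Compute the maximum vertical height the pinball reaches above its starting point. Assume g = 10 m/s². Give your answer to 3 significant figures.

All spring PE becomes gravitational PE at the highest point: ½kx² = mgh
h = kx²/(2mg) = (430)(0.414)²/(2 × 4.65 × 10) = 0.7925 m

h = 0.792 m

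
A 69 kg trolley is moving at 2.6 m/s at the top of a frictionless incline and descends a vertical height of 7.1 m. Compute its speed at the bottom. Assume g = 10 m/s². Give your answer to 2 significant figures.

Energy conservation between the two points: ½mv₀² + mgh = ½mv²
v² = v₀² + 2gh = (2.6)² + 2(10)(7.1) = 148.76
v = √148.76 = 12.20 m/s

v = 12 m/s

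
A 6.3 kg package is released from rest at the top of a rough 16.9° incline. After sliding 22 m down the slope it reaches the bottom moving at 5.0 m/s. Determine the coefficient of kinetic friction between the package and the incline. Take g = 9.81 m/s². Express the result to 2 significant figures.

μ_k = 0.24

Energy balance down the incline: mg L sinθ − ½mv² = μ_k (mg cosθ) L
mgL sinθ = 395.26 J; ½mv² = 78.750 J
W_f = 395.26 − 78.750 = 316.5 J
μ_k = W_f/(mg cosθ · L) = 316.5/(59.13 × 22) = 0.2433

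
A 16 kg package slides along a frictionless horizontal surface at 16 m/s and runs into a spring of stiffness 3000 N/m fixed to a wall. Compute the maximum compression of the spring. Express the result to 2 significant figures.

All KE is stored as spring PE at maximum compression: ½mv² = ½kx²
x = v√(m/k) = 16 × √(16/3000) = 1.168 m

x = 1.2 m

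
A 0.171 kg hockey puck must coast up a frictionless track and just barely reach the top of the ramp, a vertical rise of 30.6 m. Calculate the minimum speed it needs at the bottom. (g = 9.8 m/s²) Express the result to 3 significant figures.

v = 24.5 m/s

At the top it is momentarily at rest, so all KE converts to PE: ½mv² = mgh
v = √(2gh) = √(2 × 9.8 × 30.6) = 24.49 m/s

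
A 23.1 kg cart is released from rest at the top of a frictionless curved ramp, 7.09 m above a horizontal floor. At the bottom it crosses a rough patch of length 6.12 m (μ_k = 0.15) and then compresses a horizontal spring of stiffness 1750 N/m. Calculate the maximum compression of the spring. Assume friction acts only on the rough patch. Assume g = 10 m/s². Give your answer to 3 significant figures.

x = 1.28 m

Initial energy: E₁ = mgh = (23.1)(10)(7.09) = 1637.8 J
Friction removes W_f = μ_k mg d = (0.15)(23.1)(10)(6.12) = 212.1 J
Energy reaching the spring: E = 1637.8 − 212.1 = 1425.7 J
At max compression ½kx² = E ⇒ x = √(2E/k) = √(2 × 1425.7/1750) = 1.276 m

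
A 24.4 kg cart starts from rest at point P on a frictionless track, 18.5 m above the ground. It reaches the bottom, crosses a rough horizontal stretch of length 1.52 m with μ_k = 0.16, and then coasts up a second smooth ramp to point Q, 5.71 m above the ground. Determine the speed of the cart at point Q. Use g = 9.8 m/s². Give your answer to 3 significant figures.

Energy at P: mgh₁ = (24.4)(9.8)(18.5) = 4423.7 J
Friction loss: W_f = μ_k mg d = 58.15 J
At Q: ½mv² + mgh₂ = mgh₁ − W_f
½mv² = 4423.7 − 58.15 − 1365.4 = 3000.2 J
v = √(2 × 3000.2/24.4) = 15.68 m/s

v = 15.7 m/s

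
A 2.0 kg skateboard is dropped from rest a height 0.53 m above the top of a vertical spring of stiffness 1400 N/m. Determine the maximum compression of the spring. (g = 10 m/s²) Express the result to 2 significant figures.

Take the reference level at the top of the uncompressed spring. At max compression the skateboard has fallen H + x and is momentarily at rest:
mg(H + x) = ½kx²
½(1400)x² − (2.0)(10)x − (2.0)(10)(0.53) = 0
700.0x² − 20.00x − 10.60 = 0
x = [20.00 + √(400.0 + 29680)]/(2 × 700.0) = 0.1382 m

x = 0.14 m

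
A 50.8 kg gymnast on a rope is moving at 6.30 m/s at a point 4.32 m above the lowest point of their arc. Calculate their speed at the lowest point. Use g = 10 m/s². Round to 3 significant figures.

Equating total energy at the two states: ½mv₀² + mgh = ½mv²
The mass cancels from both sides.
v² = v₀² + 2gh = (6.30)² + 2(10)(4.32) = 126.09
v = √126.09 = 11.23 m/s

v = 11.2 m/s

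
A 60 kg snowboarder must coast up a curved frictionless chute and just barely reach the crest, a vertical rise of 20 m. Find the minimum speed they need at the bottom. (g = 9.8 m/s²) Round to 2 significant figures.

At the top they are momentarily at rest, so all KE converts to PE: ½mv² = mgh
v = √(2gh) = √(2 × 9.8 × 20) = 19.80 m/s

v = 20 m/s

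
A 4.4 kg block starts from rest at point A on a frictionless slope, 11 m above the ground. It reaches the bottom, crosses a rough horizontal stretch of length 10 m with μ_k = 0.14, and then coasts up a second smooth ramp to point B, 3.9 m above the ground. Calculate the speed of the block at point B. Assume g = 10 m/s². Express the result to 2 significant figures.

Energy at A: mgh₁ = (4.4)(10)(11) = 484.00 J
Friction loss: W_f = μ_k mg d = 61.60 J
At B: ½mv² + mgh₂ = mgh₁ − W_f
½mv² = 484.00 − 61.60 − 171.60 = 250.80 J
v = √(2 × 250.80/4.4) = 10.68 m/s

v = 11 m/s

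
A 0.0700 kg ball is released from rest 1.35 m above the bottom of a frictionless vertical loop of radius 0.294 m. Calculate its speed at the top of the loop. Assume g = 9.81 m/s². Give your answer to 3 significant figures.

Energy conservation: mgh = ½mv_top² + mg(2r)
v_top² = 2g(h − 2r) = 2(9.81)(1.35 − 0.5880) = 14.95
v_top = 3.867 m/s

v = 3.87 m/s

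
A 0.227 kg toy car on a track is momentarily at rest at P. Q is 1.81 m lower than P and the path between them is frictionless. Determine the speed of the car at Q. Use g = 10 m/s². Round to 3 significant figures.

Equating total energy at the two states: mgh = ½mv²
The mass cancels from both sides.
v = √(2gh) = √(2 × 10 × 1.81) = √36.200 = 6.017 m/s

v = 6.02 m/s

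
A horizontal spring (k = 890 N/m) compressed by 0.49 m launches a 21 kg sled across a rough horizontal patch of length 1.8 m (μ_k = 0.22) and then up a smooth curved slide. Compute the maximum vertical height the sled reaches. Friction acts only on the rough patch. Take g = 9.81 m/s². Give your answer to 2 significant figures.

h = 0.12 m

Spring energy: E₀ = ½kx² = ½(890)(0.49)² = 106.84 J
Friction: W_f = μ_k mg d = (0.22)(21)(9.81)(1.8) = 81.58 J
Energy at base of ramp: E = 106.84 − 81.58 = 25.265 J
At max height all remaining energy is PE: mgh = E ⇒ h = E/(mg) = 25.265/(21 × 9.81) = 0.1226 m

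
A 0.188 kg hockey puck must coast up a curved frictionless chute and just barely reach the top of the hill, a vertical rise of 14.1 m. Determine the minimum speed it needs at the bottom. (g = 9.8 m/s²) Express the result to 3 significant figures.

v = 16.6 m/s

At the top it is momentarily at rest, so all KE converts to PE: ½mv² = mgh
v = √(2gh) = √(2 × 9.8 × 14.1) = 16.62 m/s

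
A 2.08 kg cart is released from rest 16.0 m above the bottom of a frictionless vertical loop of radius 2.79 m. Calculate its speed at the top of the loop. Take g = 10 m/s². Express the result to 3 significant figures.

Energy conservation: mgh = ½mv_top² + mg(2r)
v_top² = 2g(h − 2r) = 2(10)(16.0 − 5.580) = 208.4
v_top = 14.44 m/s

v = 14.4 m/s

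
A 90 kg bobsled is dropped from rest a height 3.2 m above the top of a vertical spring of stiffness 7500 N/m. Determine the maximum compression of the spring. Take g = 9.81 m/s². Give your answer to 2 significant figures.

x = 0.99 m

Measuring PE from the top of the relaxed spring, at max compression the bobsled has dropped H + x with zero KE, so:
mg(H + x) = ½kx²
½(7500)x² − (90)(9.81)x − (90)(9.81)(3.2) = 0
3750x² − 882.9x − 2825 = 0
x = [882.9 + √(779512 + 4.2379e+07)]/(2 × 3750) = 0.9937 m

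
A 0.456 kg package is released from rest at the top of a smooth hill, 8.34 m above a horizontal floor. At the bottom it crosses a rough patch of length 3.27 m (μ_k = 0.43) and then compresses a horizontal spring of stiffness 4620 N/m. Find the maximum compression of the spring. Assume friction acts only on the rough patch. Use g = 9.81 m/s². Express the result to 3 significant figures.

x = 0.116 m

Initial energy: E₁ = mgh = (0.456)(9.81)(8.34) = 37.308 J
Friction removes W_f = μ_k mg d = (0.43)(0.456)(9.81)(3.27) = 6.290 J
Energy reaching the spring: E = 37.308 − 6.290 = 31.018 J
At max compression ½kx² = E ⇒ x = √(2E/k) = √(2 × 31.018/4620) = 0.1159 m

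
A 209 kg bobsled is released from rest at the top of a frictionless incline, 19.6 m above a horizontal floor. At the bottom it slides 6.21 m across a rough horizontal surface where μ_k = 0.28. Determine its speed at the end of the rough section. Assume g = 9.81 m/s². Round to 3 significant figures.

v = 18.7 m/s

Applying the work–energy principle:
mgh = ½mv² + μ_k m g d
W_f = μ_k mg d = (0.28)(209)(9.81)(6.21) = 3565 J
½mv² = mgh − W_f = 40186 − 3565 = 36621 J
v = √(2 × 36621/209) = 18.72 m/s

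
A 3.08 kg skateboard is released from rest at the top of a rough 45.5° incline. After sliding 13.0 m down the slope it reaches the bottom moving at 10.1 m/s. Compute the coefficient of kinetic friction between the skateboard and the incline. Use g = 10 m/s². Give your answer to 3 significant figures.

μ_k = 0.458

The energy dissipated by friction is the PE lost minus the KE gained:
mgL sinθ = 285.59 J; ½mv² = 157.10 J
W_f = 285.59 − 157.10 = 128.5 J
μ_k = W_f/(mg cosθ · L) = 128.5/(21.59 × 13.0) = 0.4578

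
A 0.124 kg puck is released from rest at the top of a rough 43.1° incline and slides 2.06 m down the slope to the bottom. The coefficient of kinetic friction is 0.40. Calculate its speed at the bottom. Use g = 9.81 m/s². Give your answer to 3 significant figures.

Taking the bottom as reference, mgh = ½mv² + μ_k N L with h = L sinθ, N = mg cosθ:
mgh = mgL sinθ = (0.124)(9.81)(2.06)sin43.1° = 1.7122 J
W_f = μ_k mg cosθ · L = (0.40)(0.124)(9.81)cos43.1°·2.06 = 0.7319 J
½mv² = 1.7122 − 0.7319 = 0.98032 J
v = √(2 × 0.98032/0.124) = 3.976 m/s

v = 3.98 m/s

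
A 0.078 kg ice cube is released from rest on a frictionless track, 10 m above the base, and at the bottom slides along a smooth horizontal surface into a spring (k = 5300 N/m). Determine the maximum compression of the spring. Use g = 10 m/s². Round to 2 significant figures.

x = 0.054 m

Energy conservation (no friction) from release to max compression: mgh = ½kx²
x = √(2mgh/k) = √(2 × 0.078 × 10 × 10 / 5300) = 0.05425 m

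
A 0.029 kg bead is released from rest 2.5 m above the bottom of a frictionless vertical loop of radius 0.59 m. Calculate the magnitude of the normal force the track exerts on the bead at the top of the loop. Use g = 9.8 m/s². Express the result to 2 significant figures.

N = 0.99 N

Energy from release to top (height 2r): mgh = ½mv_top² + mg(2r)
v_top² = 2g(h − 2r) = 2(9.8)(2.5 − 1.180) = 25.872 m²/s²
At the top, both N and weight point toward the centre: N + mg = mv_top²/r
N = m(v_top²/r − g) = 0.029(25.872/0.59 − 9.8) = 0.9875 N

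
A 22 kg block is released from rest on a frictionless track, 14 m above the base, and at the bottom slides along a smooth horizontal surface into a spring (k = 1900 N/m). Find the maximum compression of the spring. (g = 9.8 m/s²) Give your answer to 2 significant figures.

x = 1.8 m

Gravitational PE at the top equals spring PE at max compression: mgh = ½kx²
x = √(2mgh/k) = √(2 × 22 × 9.8 × 14 / 1900) = 1.782 m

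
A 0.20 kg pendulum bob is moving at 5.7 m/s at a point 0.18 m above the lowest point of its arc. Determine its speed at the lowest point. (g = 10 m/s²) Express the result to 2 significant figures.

Energy conservation between the two points: ½mv₀² + mgh = ½mv²
The mass cancels from both sides.
v² = v₀² + 2gh = (5.7)² + 2(10)(0.18) = 36.090
v = √36.090 = 6.007 m/s

v = 6.0 m/s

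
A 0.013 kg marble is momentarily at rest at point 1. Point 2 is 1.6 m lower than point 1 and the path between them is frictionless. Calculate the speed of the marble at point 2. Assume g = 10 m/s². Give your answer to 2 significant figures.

v = 5.7 m/s

Energy conservation between the two points: mgh = ½mv²
The mass cancels from both sides.
v = √(2gh) = √(2 × 10 × 1.6) = √32.000 = 5.657 m/s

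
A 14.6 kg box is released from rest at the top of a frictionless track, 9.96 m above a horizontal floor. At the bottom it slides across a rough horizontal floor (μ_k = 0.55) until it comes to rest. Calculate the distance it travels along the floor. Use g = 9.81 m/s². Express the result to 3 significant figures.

d = 18.1 m

Energy bookkeeping (friction removes W_f = μ_k N d):
At rest all PE has been dissipated by friction: mgh = μ_k m g d
d = h/μ_k = 9.96/0.55 = 18.11 m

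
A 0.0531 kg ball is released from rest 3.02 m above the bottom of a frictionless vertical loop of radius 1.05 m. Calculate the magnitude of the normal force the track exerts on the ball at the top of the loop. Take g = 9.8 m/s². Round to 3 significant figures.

N = 0.392 N

Energy from release to top (height 2r): mgh = ½mv_top² + mg(2r)
v_top² = 2g(h − 2r) = 2(9.8)(3.02 − 2.100) = 18.032 m²/s²
At the top, both N and weight point toward the centre: N + mg = mv_top²/r
N = m(v_top²/r − g) = 0.0531(18.032/1.05 − 9.8) = 0.3915 N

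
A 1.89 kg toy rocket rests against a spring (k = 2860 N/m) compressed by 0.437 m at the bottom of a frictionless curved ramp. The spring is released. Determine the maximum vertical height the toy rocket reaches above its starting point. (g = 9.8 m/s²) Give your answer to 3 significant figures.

h = 14.7 m

At maximum height the toy rocket is at rest, so ½kx² = mgh
h = kx²/(2mg) = (2860)(0.437)²/(2 × 1.89 × 9.8) = 14.74 m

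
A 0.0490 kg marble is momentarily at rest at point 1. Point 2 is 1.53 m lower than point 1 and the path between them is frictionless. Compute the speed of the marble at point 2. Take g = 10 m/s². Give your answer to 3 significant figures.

Mechanical energy is conserved (no friction): mgh = ½mv²
The mass cancels from both sides.
v = √(2gh) = √(2 × 10 × 1.53) = √30.600 = 5.532 m/s

v = 5.53 m/s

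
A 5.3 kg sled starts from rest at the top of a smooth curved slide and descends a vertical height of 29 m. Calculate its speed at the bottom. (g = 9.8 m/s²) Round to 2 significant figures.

By conservation of mechanical energy, mgh = ½mv²
The mass cancels from both sides.
v = √(2gh) = √(2 × 9.8 × 29) = √568.40 = 23.84 m/s

v = 24 m/s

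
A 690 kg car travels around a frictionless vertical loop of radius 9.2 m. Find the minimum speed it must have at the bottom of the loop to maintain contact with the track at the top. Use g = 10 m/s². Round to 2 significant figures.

v = 21 m/s

At the top: mg = mv_top²/r ⇒ v_top² = gr = 92.00 m²/s²
Energy from bottom to top (height 2r): ½mv_bot² = ½mv_top² + mg(2r)
v_bot² = gr + 4gr = 5gr = 460.0
v_bot = √(5gr) = 21.45 m/s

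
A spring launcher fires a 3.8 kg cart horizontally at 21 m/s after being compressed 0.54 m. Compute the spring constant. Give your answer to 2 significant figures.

k = 5700 N/m

Energy stored in the spring equals the launch KE: ½kx² = ½mv²
k = mv²/x² = (3.8)(21)²/(0.54)² = 5747 N/m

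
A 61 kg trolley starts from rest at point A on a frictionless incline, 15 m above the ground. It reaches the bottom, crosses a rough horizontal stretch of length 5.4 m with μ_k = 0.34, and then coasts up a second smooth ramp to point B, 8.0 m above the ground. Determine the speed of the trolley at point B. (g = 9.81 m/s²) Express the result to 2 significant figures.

Energy at A: mgh₁ = (61)(9.81)(15) = 8976.2 J
Friction loss: W_f = μ_k mg d = 1099 J
At B: ½mv² + mgh₂ = mgh₁ − W_f
½mv² = 8976.2 − 1099 − 4787.3 = 3090.2 J
v = √(2 × 3090.2/61) = 10.07 m/s

v = 10 m/s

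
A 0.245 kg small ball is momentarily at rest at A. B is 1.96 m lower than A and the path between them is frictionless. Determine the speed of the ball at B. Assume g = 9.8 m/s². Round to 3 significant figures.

v = 6.20 m/s

Mechanical energy is conserved (no friction): mgh = ½mv²
v = √(2gh) = √(2 × 9.8 × 1.96) = √38.416 = 6.198 m/s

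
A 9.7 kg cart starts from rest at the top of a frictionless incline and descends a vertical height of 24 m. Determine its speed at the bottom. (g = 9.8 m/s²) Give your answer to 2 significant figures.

v = 22 m/s

Mechanical energy is conserved (no friction): mgh = ½mv²
The mass cancels from both sides.
v = √(2gh) = √(2 × 9.8 × 24) = √470.40 = 21.69 m/s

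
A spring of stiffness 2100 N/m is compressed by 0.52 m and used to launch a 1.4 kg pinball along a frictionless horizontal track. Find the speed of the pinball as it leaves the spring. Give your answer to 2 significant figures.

Conservation of energy: ½kx² = ½mv²
v = x√(k/m) = 0.52 × √(2100/1.4) = 20.14 m/s

v = 20 m/s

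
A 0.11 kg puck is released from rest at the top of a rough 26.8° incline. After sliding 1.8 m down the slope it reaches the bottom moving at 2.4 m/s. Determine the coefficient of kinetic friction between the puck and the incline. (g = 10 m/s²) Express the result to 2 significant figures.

The energy dissipated by friction is the PE lost minus the KE gained:
mgL sinθ = 0.89274 J; ½mv² = 0.31680 J
W_f = 0.89274 − 0.31680 = 0.5759 J
μ_k = W_f/(mg cosθ · L) = 0.5759/(0.9818 × 1.8) = 0.3259

μ_k = 0.33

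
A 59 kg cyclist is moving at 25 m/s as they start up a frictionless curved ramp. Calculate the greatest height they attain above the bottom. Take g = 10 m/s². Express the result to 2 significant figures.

h = 31 m

Setting KE at the bottom equal to PE gained: ½mv² = mgh
h = v²/(2g) = 25²/(2 × 10) = 31.25 m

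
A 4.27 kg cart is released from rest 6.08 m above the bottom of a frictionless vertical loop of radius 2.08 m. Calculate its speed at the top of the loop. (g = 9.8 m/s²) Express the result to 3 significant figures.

v = 6.13 m/s

Energy conservation: mgh = ½mv_top² + mg(2r)
v_top² = 2g(h − 2r) = 2(9.8)(6.08 − 4.160) = 37.63
v_top = 6.134 m/s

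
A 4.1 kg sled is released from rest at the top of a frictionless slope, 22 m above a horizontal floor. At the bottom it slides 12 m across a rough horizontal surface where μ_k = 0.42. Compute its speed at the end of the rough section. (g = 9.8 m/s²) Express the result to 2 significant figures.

Energy at the top = energy at the end + work done against friction:
mgh = ½mv² + μ_k m g d
W_f = μ_k mg d = (0.42)(4.1)(9.8)(12) = 202.5 J
½mv² = mgh − W_f = 883.96 − 202.5 = 681.45 J
v = √(2 × 681.45/4.1) = 18.23 m/s

v = 18 m/s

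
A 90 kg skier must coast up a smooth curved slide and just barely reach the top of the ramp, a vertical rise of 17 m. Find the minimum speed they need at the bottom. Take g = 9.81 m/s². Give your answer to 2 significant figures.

v = 18 m/s

At the top they are momentarily at rest, so all KE converts to PE: ½mv² = mgh
v = √(2gh) = √(2 × 9.81 × 17) = 18.26 m/s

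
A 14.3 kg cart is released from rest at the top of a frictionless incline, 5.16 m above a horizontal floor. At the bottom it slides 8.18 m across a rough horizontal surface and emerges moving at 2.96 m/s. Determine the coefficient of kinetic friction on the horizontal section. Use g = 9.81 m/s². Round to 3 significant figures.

Energy bookkeeping (friction removes W_f = μ_k N d):
mgh = ½mv² + μ_k m g d
mgh = 723.86 J; ½mv² = 62.645 J
W_f = 723.86 − 62.645 = 661.2 J
μ_k = W_f/(mg·d) = 661.2/(140.3 × 8.18) = 0.5762

μ_k = 0.576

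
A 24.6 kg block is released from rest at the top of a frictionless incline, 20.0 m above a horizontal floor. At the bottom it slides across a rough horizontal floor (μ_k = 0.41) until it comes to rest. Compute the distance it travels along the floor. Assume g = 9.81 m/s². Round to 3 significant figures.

Energy at the top = energy at the end + work done against friction:
At rest all PE has been dissipated by friction: mgh = μ_k m g d
d = h/μ_k = 20.0/0.41 = 48.78 m

d = 48.8 m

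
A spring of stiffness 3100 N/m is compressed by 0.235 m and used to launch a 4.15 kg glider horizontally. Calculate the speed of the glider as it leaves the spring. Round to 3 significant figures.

Conservation of energy: ½kx² = ½mv²
v = x√(k/m) = 0.235 × √(3100/4.15) = 6.423 m/s

v = 6.42 m/s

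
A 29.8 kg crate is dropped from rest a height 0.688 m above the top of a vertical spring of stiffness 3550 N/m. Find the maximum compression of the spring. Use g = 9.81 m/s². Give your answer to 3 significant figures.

x = 0.429 m

Take the reference level at the top of the uncompressed spring. At max compression the crate has fallen H + x and is momentarily at rest:
mg(H + x) = ½kx²
½(3550)x² − (29.8)(9.81)x − (29.8)(9.81)(0.688) = 0
1775x² − 292.3x − 201.1 = 0
x = [292.3 + √(85462 + 1.4280e+06)]/(2 × 1775) = 0.4289 m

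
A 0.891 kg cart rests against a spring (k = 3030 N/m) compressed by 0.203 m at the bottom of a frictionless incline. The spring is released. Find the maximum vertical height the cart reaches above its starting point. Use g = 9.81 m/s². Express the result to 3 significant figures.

All spring PE becomes gravitational PE at the highest point: ½kx² = mgh
h = kx²/(2mg) = (3030)(0.203)²/(2 × 0.891 × 9.81) = 7.143 m

h = 7.14 m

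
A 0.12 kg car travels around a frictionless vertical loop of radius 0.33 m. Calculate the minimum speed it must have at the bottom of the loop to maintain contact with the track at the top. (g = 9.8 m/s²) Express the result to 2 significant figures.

At the top: mg = mv_top²/r ⇒ v_top² = gr = 3.234 m²/s²
Energy from bottom to top (height 2r): ½mv_bot² = ½mv_top² + mg(2r)
v_bot² = gr + 4gr = 5gr = 16.17
v_bot = √(5gr) = 4.021 m/s

v = 4.0 m/s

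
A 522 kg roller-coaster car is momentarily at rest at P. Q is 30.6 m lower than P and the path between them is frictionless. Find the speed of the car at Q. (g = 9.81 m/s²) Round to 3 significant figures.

v = 24.5 m/s

Energy conservation between the two points: mgh = ½mv²
The mass cancels from both sides.
v = √(2gh) = √(2 × 9.81 × 30.6) = √600.37 = 24.50 m/s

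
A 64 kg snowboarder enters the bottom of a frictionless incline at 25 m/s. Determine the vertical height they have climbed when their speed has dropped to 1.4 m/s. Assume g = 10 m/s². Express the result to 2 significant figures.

h = 31 m

Energy balance between the two points: ½mv₁² = ½mv₂² + mgh
h = (v₁² − v₂²)/(2g) = (25² − 1.4²)/(2 × 10) = 31.15 m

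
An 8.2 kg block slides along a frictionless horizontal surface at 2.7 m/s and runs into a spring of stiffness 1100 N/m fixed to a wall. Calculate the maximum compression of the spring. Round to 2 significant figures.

x = 0.23 m

At max compression the block is momentarily at rest: ½mv² = ½kx²
x = v√(m/k) = 2.7 × √(8.2/1100) = 0.2331 m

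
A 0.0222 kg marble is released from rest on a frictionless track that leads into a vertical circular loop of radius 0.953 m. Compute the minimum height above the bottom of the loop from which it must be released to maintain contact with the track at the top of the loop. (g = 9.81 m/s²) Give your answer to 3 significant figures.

At the top, for minimum speed gravity alone supplies the centripetal force: mg = mv_top²/r ⇒ v_top² = gr = 9.349 m²/s²
Energy conservation from release height h to the top (height 2r): mgh = ½mv_top² + mg(2r)
h = v_top²/(2g) + 2r = r/2 + 2r = 5r/2 = 2.382 m

h = 2.38 m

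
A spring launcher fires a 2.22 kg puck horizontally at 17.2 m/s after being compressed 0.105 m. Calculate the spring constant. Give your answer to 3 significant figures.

Energy stored in the spring equals the launch KE: ½kx² = ½mv²
k = mv²/x² = (2.22)(17.2)²/(0.105)² = 59571 N/m

k = 59600 N/m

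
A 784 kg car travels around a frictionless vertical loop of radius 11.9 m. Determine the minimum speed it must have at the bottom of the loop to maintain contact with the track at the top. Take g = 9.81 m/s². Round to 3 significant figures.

v = 24.2 m/s

At the top: mg = mv_top²/r ⇒ v_top² = gr = 116.7 m²/s²
Energy from bottom to top (height 2r): ½mv_bot² = ½mv_top² + mg(2r)
v_bot² = gr + 4gr = 5gr = 583.7
v_bot = √(5gr) = 24.16 m/s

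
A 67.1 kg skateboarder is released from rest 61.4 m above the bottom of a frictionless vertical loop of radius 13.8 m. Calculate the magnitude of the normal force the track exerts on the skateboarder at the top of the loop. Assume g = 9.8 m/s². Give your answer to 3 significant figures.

N = 2560 N

Energy from release to top (height 2r): mgh = ½mv_top² + mg(2r)
v_top² = 2g(h − 2r) = 2(9.8)(61.4 − 27.60) = 662.48 m²/s²
At the top, both N and weight point toward the centre: N + mg = mv_top²/r
N = m(v_top²/r − g) = 67.1(662.48/13.8 − 9.8) = 2564 N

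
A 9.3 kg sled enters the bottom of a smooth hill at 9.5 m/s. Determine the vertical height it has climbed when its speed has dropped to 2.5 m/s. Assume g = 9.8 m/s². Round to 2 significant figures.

h = 4.3 m

Conservation of energy: ½mv₁² = ½mv₂² + mgh
h = (v₁² − v₂²)/(2g) = (9.5² − 2.5²)/(2 × 9.8) = 4.286 m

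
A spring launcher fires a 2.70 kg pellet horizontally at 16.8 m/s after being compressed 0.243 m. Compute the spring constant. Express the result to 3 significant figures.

Spring PE at full compression equals KE at release: ½kx² = ½mv²
k = mv²/x² = (2.70)(16.8)²/(0.243)² = 12905 N/m

k = 12900 N/m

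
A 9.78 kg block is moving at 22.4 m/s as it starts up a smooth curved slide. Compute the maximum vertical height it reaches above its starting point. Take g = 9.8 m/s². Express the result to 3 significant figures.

By energy conservation, ½mv² = mgh
h = v²/(2g) = 22.4²/(2 × 9.8) = 25.60 m

h = 25.6 m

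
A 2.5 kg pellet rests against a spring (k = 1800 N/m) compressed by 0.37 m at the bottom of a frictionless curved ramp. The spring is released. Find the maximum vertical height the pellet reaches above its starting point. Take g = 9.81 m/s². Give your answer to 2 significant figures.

h = 5.0 m

All spring PE becomes gravitational PE at the highest point: ½kx² = mgh
h = kx²/(2mg) = (1800)(0.37)²/(2 × 2.5 × 9.81) = 5.024 m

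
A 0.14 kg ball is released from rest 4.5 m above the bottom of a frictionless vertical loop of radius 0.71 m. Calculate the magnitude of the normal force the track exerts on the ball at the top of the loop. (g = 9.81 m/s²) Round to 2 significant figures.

Energy from release to top (height 2r): mgh = ½mv_top² + mg(2r)
v_top² = 2g(h − 2r) = 2(9.81)(4.5 − 1.420) = 60.430 m²/s²
At the top, both N and weight point toward the centre: N + mg = mv_top²/r
N = m(v_top²/r − g) = 0.14(60.430/0.71 − 9.81) = 10.54 N

N = 11 N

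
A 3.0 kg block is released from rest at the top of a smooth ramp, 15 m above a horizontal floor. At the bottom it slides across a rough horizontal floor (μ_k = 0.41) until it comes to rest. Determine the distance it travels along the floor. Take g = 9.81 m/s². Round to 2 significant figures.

d = 37 m

Energy bookkeeping (friction removes W_f = μ_k N d):
At rest all PE has been dissipated by friction: mgh = μ_k m g d
d = h/μ_k = 15/0.41 = 36.59 m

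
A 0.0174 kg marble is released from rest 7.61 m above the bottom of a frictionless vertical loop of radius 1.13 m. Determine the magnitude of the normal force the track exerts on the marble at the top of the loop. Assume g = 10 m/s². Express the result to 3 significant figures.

N = 1.47 N

Energy from release to top (height 2r): mgh = ½mv_top² + mg(2r)
v_top² = 2g(h − 2r) = 2(10)(7.61 − 2.260) = 107.00 m²/s²
At the top, both N and weight point toward the centre: N + mg = mv_top²/r
N = m(v_top²/r − g) = 0.0174(107.00/1.13 − 10) = 1.474 N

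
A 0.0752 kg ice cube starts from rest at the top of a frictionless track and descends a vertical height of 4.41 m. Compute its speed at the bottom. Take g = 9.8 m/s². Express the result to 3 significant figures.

v = 9.30 m/s

By conservation of mechanical energy, mgh = ½mv²
v = √(2gh) = √(2 × 9.8 × 4.41) = √86.436 = 9.297 m/s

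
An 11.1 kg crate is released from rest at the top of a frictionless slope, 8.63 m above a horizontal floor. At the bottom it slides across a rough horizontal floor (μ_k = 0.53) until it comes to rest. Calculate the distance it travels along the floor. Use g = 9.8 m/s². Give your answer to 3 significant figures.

Energy bookkeeping (friction removes W_f = μ_k N d):
At rest all PE has been dissipated by friction: mgh = μ_k m g d
d = h/μ_k = 8.63/0.53 = 16.28 m

d = 16.3 m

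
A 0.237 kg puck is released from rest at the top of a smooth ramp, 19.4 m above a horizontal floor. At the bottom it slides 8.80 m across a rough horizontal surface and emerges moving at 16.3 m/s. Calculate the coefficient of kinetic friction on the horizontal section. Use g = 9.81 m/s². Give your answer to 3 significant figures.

Energy bookkeeping (friction removes W_f = μ_k N d):
mgh = ½mv² + μ_k m g d
mgh = 45.104 J; ½mv² = 31.484 J
W_f = 45.104 − 31.484 = 13.62 J
μ_k = W_f/(mg·d) = 13.62/(2.325 × 8.80) = 0.6657

μ_k = 0.666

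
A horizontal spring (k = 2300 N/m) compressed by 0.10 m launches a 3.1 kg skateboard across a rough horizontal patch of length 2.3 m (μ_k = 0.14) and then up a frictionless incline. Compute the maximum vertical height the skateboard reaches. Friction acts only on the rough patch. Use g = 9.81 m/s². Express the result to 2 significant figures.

h = 0.056 m

Spring energy: E₀ = ½kx² = ½(2300)(0.10)² = 11.500 J
Friction: W_f = μ_k mg d = (0.14)(3.1)(9.81)(2.3) = 9.792 J
Energy at base of ramp: E = 11.500 − 9.792 = 1.7077 J
At max height all remaining energy is PE: mgh = E ⇒ h = E/(mg) = 1.7077/(3.1 × 9.81) = 0.05615 m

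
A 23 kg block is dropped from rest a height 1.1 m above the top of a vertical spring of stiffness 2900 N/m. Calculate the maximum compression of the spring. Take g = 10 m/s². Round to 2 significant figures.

Let x be the compression. The total drop is H + x, and the block is instantaneously at rest at max compression, so energy conservation gives:
mg(H + x) = ½kx²
½(2900)x² − (23)(10)x − (23)(10)(1.1) = 0
1450x² − 230.0x − 253.0 = 0
x = [230.0 + √(52900 + 1.4674e+06)]/(2 × 1450) = 0.5045 m

x = 0.50 m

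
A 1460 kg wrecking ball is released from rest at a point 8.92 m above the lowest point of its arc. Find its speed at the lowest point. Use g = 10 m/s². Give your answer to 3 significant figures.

Energy conservation between the two points: mgh = ½mv²
The mass cancels from both sides.
v = √(2gh) = √(2 × 10 × 8.92) = √178.40 = 13.36 m/s

v = 13.4 m/s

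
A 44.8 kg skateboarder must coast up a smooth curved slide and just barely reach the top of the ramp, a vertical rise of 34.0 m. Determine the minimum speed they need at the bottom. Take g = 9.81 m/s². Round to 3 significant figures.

At the top they are momentarily at rest, so all KE converts to PE: ½mv² = mgh
v = √(2gh) = √(2 × 9.81 × 34.0) = 25.83 m/s

v = 25.8 m/s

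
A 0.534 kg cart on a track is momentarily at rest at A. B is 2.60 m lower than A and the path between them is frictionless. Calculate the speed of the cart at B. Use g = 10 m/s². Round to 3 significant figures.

Energy conservation between the two points: mgh = ½mv²
v = √(2gh) = √(2 × 10 × 2.60) = √52.000 = 7.211 m/s

v = 7.21 m/s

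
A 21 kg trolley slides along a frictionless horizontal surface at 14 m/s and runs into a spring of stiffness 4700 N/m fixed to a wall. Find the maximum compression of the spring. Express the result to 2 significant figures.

x = 0.94 m

All KE is stored as spring PE at maximum compression: ½mv² = ½kx²
x = v√(m/k) = 14 × √(21/4700) = 0.9358 m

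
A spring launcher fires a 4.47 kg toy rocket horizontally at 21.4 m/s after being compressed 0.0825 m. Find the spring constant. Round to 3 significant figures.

Energy stored in the spring equals the launch KE: ½kx² = ½mv²
k = mv²/x² = (4.47)(21.4)²/(0.0825)² = 300765 N/m

k = 301000 N/m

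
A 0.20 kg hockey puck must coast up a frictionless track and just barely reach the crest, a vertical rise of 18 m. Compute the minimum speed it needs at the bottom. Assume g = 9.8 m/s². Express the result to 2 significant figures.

v = 19 m/s

At the top it is momentarily at rest, so all KE converts to PE: ½mv² = mgh
v = √(2gh) = √(2 × 9.8 × 18) = 18.78 m/s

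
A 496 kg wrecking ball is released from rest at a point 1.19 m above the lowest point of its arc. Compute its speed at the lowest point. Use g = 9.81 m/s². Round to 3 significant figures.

v = 4.83 m/s

Energy conservation between the two points: mgh = ½mv²
v = √(2gh) = √(2 × 9.81 × 1.19) = √23.348 = 4.832 m/s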